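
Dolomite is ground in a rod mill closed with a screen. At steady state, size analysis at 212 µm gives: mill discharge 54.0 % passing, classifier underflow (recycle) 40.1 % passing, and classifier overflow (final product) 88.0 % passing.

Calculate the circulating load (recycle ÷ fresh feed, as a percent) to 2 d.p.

Classifier node, passing 212 µm:
(1+r)d = ru + o → r = (o−d)/(d−u)
r = (88.0 − 54.0)/(54.0 − 40.1) = 34.0/13.9 = 2.4460
CL = 100·r = 244.60 %

CL = 244.60 %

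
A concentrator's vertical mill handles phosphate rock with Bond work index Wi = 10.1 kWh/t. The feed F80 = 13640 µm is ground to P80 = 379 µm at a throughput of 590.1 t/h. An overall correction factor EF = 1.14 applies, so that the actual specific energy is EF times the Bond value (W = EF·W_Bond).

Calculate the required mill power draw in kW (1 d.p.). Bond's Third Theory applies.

P = 2908.3 kW

W_Bond = 10·Wi·(1/√P₈₀ − 1/√F₈₀)
W = 10·10.1·(1/√379 − 1/√13640) = 10·10.1·(0.042804) = 4.3232 kWh/t
Corrected W = EF·W_Bond = 1.14·4.3232 = 4.9285 kWh/t
Power = W × throughput = 4.9285 kWh/t × 590.1 t/h = 2908.3 kW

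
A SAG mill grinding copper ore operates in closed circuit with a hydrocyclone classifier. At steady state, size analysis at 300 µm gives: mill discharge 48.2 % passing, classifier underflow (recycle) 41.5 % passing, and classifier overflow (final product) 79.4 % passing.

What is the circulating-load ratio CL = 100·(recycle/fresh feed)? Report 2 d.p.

Let r = R/F. Size balance at 300 µm:
(1+r)d = ru + o → r = (o−d)/(d−u)
r = (79.4 − 48.2)/(48.2 − 41.5) = 31.2/6.7 = 4.6567
CL = 100·r = 465.67 %

CL = 465.67 %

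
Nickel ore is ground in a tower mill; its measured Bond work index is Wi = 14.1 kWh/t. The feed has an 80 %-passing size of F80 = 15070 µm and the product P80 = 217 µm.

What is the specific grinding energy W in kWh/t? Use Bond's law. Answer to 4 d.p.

W = 10 Wi (1/√P80 − 1/√F80)  [Bond]
1/√217 = 0.067884;  1/√15070 = 0.008146
W = 10·14.1·(0.067884 − 0.008146) = 8.4231 kWh/t

W = 8.4231 kWh/t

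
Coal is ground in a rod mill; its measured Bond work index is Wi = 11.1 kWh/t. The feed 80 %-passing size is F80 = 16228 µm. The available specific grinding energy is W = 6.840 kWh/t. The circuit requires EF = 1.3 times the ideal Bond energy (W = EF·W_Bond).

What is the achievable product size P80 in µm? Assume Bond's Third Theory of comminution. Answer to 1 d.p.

P80 = 327.6 µm

Bond: W = 10·Wi·(1/√P80 − 1/√F80)
W_Bond = W / EF = 6.840 / 1.3 = 5.2615 kWh/t
⇒ 1/√P80 = W_Bond/(10 Wi) + 1/√F80
  = 5.2615/(10·11.1) + 1/√16228 = 0.047401 + 0.007850 = 0.055251
P80 = (1/0.055251)² = 18.0992² = 327.58 µm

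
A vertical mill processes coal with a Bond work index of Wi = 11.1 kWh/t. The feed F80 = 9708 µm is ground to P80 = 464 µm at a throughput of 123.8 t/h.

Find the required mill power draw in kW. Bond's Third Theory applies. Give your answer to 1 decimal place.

W = 10·Wi·(P80^(-½) − F80^(-½))
W = 10·11.1·(1/√464 − 1/√9708) = 10·11.1·(0.036275) = 4.0265 kWh/t
Power = W × throughput = 4.0265 kWh/t × 123.8 t/h = 498.5 kW

P = 498.5 kW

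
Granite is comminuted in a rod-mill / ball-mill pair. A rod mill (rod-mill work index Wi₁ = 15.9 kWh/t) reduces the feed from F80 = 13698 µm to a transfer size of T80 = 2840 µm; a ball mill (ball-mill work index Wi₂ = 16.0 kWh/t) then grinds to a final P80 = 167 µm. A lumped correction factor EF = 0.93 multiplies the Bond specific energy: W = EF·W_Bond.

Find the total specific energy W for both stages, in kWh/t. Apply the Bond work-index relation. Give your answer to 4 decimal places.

W = 10·Wi·[P80^(−½) − F80^(−½)]
Stage 1 (13698→2840 µm, Wi₁=15.9): W₁ = 10·15.9·(0.018765 − 0.008544) = 1.6251 kWh/t
Stage 2 (2840→167 µm, Wi₂=16.0): W₂ = 10·16.0·(0.077382 − 0.018765) = 9.3788 kWh/t
W = W₁ + W₂ = 1.6251 + 9.3788 = 11.0039 kWh/t
With EF = 0.93: W = 11.0039·0.93 = 10.2336 kWh/t

W = 10.2336 kWh/t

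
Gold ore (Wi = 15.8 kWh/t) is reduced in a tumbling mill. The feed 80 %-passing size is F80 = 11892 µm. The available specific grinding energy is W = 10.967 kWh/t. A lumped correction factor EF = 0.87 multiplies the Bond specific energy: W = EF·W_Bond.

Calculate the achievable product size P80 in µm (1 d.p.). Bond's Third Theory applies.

P80 = 126.4 µm

Bond: W = 10·Wi·(1/√P80 − 1/√F80)
W_Bond = W / EF = 10.967 / 0.87 = 12.6057 kWh/t
P80^(−½) = W_Bond/(10 Wi) + F80^(−½)
  = 12.6057/(10·15.8) + 1/√11892 = 0.079783 + 0.009170 = 0.088953
P80 = (1/0.088953)² = 11.2419² = 126.38 µm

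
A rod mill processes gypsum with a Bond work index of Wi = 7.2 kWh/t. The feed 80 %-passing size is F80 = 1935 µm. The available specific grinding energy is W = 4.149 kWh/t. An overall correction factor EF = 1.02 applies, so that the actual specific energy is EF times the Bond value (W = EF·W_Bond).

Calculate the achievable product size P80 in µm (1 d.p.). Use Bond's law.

W = 10·Wi·[P80^(−½) − F80^(−½)]
W_Bond = W / EF = 4.149 / 1.02 = 4.0676 kWh/t
⇒ 1/√P80 = W_Bond/(10·Wi) + 1/√F80
  = 4.0676/(10·7.2) + 1/√1935 = 0.056495 + 0.022733 = 0.079228
P80 = (1/0.079228)² = 12.6218² = 159.31 µm

P80 = 159.3 µm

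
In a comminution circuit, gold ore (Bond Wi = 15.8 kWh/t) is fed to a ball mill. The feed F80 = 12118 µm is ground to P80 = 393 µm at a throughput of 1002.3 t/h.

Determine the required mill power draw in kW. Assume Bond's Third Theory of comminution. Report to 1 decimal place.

W = 10·Wi·[P80^(−½) − F80^(−½)]
W = 10·15.8·(1/√393 − 1/√12118) = 10·15.8·(0.041359) = 6.5347 kWh/t
Mill draw = 6.5347 × 1002.3 = 6549.8 kW

P = 6549.8 kW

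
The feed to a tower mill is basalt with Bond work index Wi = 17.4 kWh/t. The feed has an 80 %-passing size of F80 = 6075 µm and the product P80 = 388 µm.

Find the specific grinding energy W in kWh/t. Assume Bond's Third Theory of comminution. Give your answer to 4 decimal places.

Bond: W = 10·Wi·(1/√P80 − 1/√F80)
1/√388 = 0.050767;  1/√6075 = 0.012830
W = 10·17.4·(0.050767 − 0.012830) = 6.6011 kWh/t

W = 6.6011 kWh/t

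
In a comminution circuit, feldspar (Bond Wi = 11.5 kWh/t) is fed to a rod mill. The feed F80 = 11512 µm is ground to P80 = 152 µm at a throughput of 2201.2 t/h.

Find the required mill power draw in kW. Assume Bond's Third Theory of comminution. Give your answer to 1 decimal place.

P = 18172.9 kW

W = 10 Wi / √P80 − 10 Wi / √F80
W = 10·11.5·(1/√152 − 1/√11512) = 10·11.5·(0.071791) = 8.2559 kWh/t
Mill draw = 8.2559 × 2201.2 = 18172.9 kW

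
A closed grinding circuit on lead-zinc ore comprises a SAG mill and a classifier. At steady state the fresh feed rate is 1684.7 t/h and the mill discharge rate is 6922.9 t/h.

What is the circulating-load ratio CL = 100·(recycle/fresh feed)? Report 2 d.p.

Discharge = new feed + return, hence
R = M − F = 6922.9 − 1684.7 = 5238.2 t/h
CL = 100·R/F = 100·5238.2/1684.7 = 310.93 %

CL = 310.93 %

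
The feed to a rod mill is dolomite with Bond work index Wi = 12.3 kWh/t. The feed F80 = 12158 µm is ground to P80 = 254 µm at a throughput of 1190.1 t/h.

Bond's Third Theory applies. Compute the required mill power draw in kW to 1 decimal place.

W_Bond = 10·Wi·(1/√P₈₀ − 1/√F₈₀)
W = 10·12.3·(1/√254 − 1/√12158) = 10·12.3·(0.053676) = 6.6022 kWh/t
P = W·T = 6.6022·1190.1 = 7857.3 kW

P = 7857.3 kW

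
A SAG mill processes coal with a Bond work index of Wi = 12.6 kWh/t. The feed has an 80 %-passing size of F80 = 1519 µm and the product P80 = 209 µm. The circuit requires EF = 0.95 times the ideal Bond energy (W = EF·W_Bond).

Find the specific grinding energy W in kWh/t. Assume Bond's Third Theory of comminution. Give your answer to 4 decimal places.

W = 5.2086 kWh/t

Bond: W = 10·Wi·(1/√P80 − 1/√F80)
1/√209 = 0.069171;  1/√1519 = 0.025658
W = 10·12.6·(0.069171 − 0.025658) = 5.4827 kWh/t
Corrected W = EF·W_Bond = 0.95·5.4827 = 5.2086 kWh/t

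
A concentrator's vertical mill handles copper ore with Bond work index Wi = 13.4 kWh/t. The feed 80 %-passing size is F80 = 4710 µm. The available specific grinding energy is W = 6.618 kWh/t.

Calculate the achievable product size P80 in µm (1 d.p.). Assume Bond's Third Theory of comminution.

W_Bond = 10·Wi·(1/√P₈₀ − 1/√F₈₀)
P80^(−½) = W/(10 Wi) + F80^(−½)
  = 6.6180/(10·13.4) + 1/√4710 = 0.049388 + 0.014571 = 0.063959
P80 = (1/0.063959)² = 15.6350² = 244.45 µm

P80 = 244.5 µm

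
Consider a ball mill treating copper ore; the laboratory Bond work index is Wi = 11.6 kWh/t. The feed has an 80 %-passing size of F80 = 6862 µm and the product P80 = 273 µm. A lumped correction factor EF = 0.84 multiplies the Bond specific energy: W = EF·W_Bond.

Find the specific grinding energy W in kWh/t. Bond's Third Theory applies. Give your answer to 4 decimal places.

W = 4.7211 kWh/t

W = 10·Wi·(P80^(-½) − F80^(-½))
1/√273 = 0.060523;  1/√6862 = 0.012072
W = 10·11.6·(0.060523 − 0.012072) = 5.6203 kWh/t
Corrected W = EF·W_Bond = 0.84·5.6203 = 4.7211 kWh/t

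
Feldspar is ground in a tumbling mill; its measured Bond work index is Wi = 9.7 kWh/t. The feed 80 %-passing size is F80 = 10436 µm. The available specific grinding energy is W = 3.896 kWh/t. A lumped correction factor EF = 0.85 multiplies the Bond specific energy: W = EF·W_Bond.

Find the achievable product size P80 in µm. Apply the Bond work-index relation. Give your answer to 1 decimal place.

Bond:  W = 10 Wi (1/√P − 1/√F)
W_Bond = W / EF = 3.896 / 0.85 = 4.5835 kWh/t
⇒ 1/√P80 = W_Bond/(10·Wi) + 1/√F80
  = 4.5835/(10·9.7) + 1/√10436 = 0.047253 + 0.009789 = 0.057042
P80 = (1/0.057042)² = 17.5310² = 307.34 µm

P80 = 307.3 µm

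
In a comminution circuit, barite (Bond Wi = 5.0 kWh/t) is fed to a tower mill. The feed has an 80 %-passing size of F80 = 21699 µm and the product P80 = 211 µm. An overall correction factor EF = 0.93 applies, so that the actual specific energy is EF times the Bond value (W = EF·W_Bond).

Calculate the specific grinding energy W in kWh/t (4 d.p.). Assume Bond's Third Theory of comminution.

W = 2.8855 kWh/t

Bond:  W = 10 Wi (1/√P − 1/√F)
1/√211 = 0.068843;  1/√21699 = 0.006789
W = 10·5.0·(0.068843 − 0.006789) = 3.1027 kWh/t
Corrected W = EF·W_Bond = 0.93·3.1027 = 2.8855 kWh/t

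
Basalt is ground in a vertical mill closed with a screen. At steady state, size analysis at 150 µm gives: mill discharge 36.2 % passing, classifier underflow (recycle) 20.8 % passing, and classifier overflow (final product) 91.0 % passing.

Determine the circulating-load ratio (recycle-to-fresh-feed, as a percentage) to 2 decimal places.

CL = 355.84 %

Mass balance on the −150 µm fraction:
Fd + Rd = Ru + Fo ⇒ R/F = (o−d)/(d−u)
r = (91.0 − 36.2)/(36.2 − 20.8) = 54.8/15.4 = 3.5584
CL = 100·r = 355.84 %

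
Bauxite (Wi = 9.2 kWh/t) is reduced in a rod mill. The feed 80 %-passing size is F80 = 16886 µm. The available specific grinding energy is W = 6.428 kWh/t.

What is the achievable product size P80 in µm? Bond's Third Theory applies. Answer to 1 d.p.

Bond:  W = 10 Wi (1/√P − 1/√F)
⇒ 1/√P80 = W/(10·Wi) + 1/√F80
  = 6.4280/(10·9.2) + 1/√16886 = 0.069870 + 0.007695 = 0.077565
P80 = (1/0.077565)² = 12.8924² = 166.21 µm

P80 = 166.2 µm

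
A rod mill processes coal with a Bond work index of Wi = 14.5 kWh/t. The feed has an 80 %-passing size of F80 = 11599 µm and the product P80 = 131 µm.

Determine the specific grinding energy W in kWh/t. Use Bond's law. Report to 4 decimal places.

W = 11.3224 kWh/t

W_Bond = 10·Wi·(1/√P₈₀ − 1/√F₈₀)
1/√131 = 0.087370;  1/√11599 = 0.009285
W = 10·14.5·(0.087370 − 0.009285) = 11.3224 kWh/t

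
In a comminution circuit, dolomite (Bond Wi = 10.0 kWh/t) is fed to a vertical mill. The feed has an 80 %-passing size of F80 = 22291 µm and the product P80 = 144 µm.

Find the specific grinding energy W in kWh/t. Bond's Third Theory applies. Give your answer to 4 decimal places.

W = 10 Wi (P80^-0.5 − F80^-0.5)
1/√144 = 0.083333;  1/√22291 = 0.006698
W = 10·10.0·(0.083333 − 0.006698) = 7.6635 kWh/t

W = 7.6635 kWh/t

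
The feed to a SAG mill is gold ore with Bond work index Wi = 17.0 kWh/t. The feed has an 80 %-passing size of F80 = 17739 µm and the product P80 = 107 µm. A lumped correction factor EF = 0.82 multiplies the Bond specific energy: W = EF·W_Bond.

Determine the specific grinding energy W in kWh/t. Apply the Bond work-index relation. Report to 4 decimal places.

Bond: W = 10·Wi·(1/√P80 − 1/√F80)
1/√107 = 0.096674;  1/√17739 = 0.007508
W = 10·17.0·(0.096674 − 0.007508) = 15.1581 kWh/t
Corrected W = EF·W_Bond = 0.82·15.1581 = 12.4297 kWh/t

W = 12.4297 kWh/t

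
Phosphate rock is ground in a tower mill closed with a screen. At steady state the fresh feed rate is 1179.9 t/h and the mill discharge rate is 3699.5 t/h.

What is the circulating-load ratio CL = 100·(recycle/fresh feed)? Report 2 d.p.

CL = 213.54 %

Mill node: discharge = fresh + recycle.
R = M − F = 3699.5 − 1179.9 = 2519.6 t/h
CL = 100·R/F = 100·2519.6/1179.9 = 213.54 %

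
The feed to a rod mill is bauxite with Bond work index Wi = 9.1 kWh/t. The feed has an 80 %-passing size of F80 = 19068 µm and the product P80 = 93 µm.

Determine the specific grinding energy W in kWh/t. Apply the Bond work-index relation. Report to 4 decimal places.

W_Bond = 10·Wi·(1/√P₈₀ − 1/√F₈₀)
1/√93 = 0.103695;  1/√19068 = 0.007242
W = 10·9.1·(0.103695 − 0.007242) = 8.7773 kWh/t

W = 8.7773 kWh/t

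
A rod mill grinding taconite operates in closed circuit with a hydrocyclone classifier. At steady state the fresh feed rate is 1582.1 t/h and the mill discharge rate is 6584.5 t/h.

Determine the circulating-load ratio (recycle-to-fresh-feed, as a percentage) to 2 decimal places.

CL = 316.19 %

Discharge = new feed + return, hence
R = M − F = 6584.5 − 1582.1 = 5002.4 t/h
CL = 100·R/F = 100·5002.4/1582.1 = 316.19 %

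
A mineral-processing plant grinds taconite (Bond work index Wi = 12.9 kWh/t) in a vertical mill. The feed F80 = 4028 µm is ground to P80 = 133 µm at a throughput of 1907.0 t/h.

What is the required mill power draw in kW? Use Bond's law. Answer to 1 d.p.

P = 17455.1 kW

Bond:  W = 10 Wi (1/√P − 1/√F)
W = 10·12.9·(1/√133 − 1/√4028) = 10·12.9·(0.070955) = 9.1532 kWh/t
P_mill = W·ṁ = 9.1532·1907.0 = 17455.1 kW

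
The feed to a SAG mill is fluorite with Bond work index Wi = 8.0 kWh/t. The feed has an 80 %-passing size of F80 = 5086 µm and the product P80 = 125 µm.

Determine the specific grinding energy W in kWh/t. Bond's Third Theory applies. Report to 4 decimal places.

W = 6.0337 kWh/t

W = 10·Wi·(P80^(-½) − F80^(-½))
1/√125 = 0.089443;  1/√5086 = 0.014022
W = 10·8.0·(0.089443 − 0.014022) = 6.0337 kWh/t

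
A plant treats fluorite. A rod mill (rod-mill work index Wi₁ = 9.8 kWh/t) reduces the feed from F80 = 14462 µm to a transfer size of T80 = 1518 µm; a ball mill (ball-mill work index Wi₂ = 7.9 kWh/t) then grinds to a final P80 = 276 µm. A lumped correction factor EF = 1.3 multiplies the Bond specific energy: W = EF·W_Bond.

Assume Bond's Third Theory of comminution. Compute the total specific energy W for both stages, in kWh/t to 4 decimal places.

W = 5.7564 kWh/t

Bond: W = 10·Wi·(1/√P80 − 1/√F80)
Stage 1 (14462→1518 µm, Wi₁=9.8): W₁ = 10·9.8·(0.025666 − 0.008315) = 1.7004 kWh/t
Stage 2 (1518→276 µm, Wi₂=7.9): W₂ = 10·7.9·(0.060193 − 0.025666) = 2.7276 kWh/t
W = W₁ + W₂ = 1.7004 + 2.7276 = 4.4280 kWh/t
Corrected W = EF·W_Bond = 1.3·4.4280 = 5.7564 kWh/t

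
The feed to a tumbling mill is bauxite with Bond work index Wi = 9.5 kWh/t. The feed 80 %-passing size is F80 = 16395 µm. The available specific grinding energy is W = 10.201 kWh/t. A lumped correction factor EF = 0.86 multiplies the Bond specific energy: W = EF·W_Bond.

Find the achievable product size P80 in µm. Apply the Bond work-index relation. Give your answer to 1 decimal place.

P80 = 56.8 µm

W = 10 Wi / √P80 − 10 Wi / √F80
W_Bond = W / EF = 10.201 / 0.86 = 11.8616 kWh/t
P80^-0.5 = F80^-0.5 + W_Bond/(10 Wi)
  = 11.8616/(10·9.5) + 1/√16395 = 0.124859 + 0.007810 = 0.132669
P80 = (1/0.132669)² = 7.5375² = 56.81 µm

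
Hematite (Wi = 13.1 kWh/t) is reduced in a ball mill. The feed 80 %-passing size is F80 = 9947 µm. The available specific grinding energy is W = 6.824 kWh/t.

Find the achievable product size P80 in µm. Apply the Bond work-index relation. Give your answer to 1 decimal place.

P80 = 259.2 µm

W = 10·Wi·[P80^(−½) − F80^(−½)]
⇒ 1/√P80 = W/(10·Wi) + 1/√F80
  = 6.8240/(10·13.1) + 1/√9947 = 0.052092 + 0.010027 = 0.062118
P80 = (1/0.062118)² = 16.0983² = 259.16 µm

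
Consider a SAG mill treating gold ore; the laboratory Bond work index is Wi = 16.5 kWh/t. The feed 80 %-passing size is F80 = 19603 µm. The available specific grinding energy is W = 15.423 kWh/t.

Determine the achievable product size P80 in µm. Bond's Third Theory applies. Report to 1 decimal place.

W = 10 Wi / √P80 − 10 Wi / √F80
P80^(−½) = W/(10 Wi) + F80^(−½)
  = 15.4230/(10·16.5) + 1/√19603 = 0.093473 + 0.007142 = 0.100615
P80 = (1/0.100615)² = 9.9389² = 98.78 µm

P80 = 98.8 µm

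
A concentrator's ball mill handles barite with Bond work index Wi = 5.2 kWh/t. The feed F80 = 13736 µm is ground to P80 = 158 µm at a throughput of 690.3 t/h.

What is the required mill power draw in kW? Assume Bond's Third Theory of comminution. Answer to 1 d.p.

P = 2549.4 kW

W = 10·Wi·(P80^(-½) − F80^(-½))
W = 10·5.2·(1/√158 − 1/√13736) = 10·5.2·(0.071023) = 3.6932 kWh/t
Power = W × throughput = 3.6932 kWh/t × 690.3 t/h = 2549.4 kW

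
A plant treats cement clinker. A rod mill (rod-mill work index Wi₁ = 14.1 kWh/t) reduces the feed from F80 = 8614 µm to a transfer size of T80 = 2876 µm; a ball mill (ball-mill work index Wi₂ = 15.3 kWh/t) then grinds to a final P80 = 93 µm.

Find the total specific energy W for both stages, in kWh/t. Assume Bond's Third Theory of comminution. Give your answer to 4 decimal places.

W = 10·Wi·[P80^(−½) − F80^(−½)]
Stage 1 (8614→2876 µm, Wi₁=14.1): W₁ = 10·14.1·(0.018647 − 0.010775) = 1.1100 kWh/t
Stage 2 (2876→93 µm, Wi₂=15.3): W₂ = 10·15.3·(0.103695 − 0.018647) = 13.0124 kWh/t
W = W₁ + W₂ = 1.1100 + 13.0124 = 14.1224 kWh/t

W = 14.1224 kWh/t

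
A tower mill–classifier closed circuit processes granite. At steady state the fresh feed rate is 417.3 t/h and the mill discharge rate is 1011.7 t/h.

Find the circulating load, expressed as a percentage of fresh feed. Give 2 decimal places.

CL = 142.44 %

Steady state: M = F + R.
R = M − F = 1011.7 − 417.3 = 594.4 t/h
CL = 100·R/F = 100·594.4/417.3 = 142.44 %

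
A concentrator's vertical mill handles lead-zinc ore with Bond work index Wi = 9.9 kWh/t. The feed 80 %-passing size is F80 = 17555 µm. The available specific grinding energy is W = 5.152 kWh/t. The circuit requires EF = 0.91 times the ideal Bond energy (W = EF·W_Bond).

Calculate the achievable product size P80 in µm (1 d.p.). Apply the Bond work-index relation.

W = 10·Wi·(P80^(-½) − F80^(-½))
W_Bond = W / EF = 5.152 / 0.91 = 5.6615 kWh/t
1/√P80 = 1/√F80 + W_Bond/(10·Wi)
  = 5.6615/(10·9.9) + 1/√17555 = 0.057187 + 0.007547 = 0.064735
P80 = (1/0.064735)² = 15.4477² = 238.63 µm

P80 = 238.6 µm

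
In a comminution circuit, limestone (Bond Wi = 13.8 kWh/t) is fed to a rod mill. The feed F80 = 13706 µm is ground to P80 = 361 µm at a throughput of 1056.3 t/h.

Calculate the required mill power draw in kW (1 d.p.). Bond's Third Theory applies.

W_Bond = 10·Wi·(1/√P₈₀ − 1/√F₈₀)
W = 10·13.8·(1/√361 − 1/√13706) = 10·13.8·(0.044090) = 6.0844 kWh/t
Mill draw = 6.0844 × 1056.3 = 6427.0 kW

P = 6427.0 kW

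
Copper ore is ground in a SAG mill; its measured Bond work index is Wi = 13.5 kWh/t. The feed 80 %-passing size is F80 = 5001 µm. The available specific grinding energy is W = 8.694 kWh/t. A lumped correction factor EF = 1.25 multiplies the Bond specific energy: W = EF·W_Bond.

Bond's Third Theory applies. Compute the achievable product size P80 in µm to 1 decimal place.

Bond: W = 10·Wi·(1/√P80 − 1/√F80)
W_Bond = W / EF = 8.694 / 1.25 = 6.9552 kWh/t
⇒ 1/√P80 = W_Bond/(10·Wi) + 1/√F80
  = 6.9552/(10·13.5) + 1/√5001 = 0.051520 + 0.014141 = 0.065661
P80 = (1/0.065661)² = 15.2298² = 231.95 µm

P80 = 231.9 µm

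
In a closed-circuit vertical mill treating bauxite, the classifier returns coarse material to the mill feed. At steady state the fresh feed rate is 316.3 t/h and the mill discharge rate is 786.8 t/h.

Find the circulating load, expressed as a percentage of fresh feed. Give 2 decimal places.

Steady state: M = F + R.
R = M − F = 786.8 − 316.3 = 470.5 t/h
CL = 100·R/F = 100·470.5/316.3 = 148.75 %

CL = 148.75 %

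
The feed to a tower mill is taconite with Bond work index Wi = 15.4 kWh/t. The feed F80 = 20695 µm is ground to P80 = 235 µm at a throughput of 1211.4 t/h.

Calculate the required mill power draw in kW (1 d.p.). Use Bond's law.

P = 10872.7 kW

W_Bond = 10·Wi·(1/√P₈₀ − 1/√F₈₀)
W = 10·15.4·(1/√235 − 1/√20695) = 10·15.4·(0.058281) = 8.9753 kWh/t
P_mill = W·ṁ = 8.9753·1211.4 = 10872.7 kW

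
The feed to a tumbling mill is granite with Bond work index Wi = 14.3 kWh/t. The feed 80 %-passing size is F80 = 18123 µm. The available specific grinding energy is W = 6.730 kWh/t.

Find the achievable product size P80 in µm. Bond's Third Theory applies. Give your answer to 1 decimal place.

W = 10·Wi·(P80^(-½) − F80^(-½))
⇒ 1/√P80 = W/(10·Wi) + 1/√F80
  = 6.7300/(10·14.3) + 1/√18123 = 0.047063 + 0.007428 = 0.054491
P80 = (1/0.054491)² = 18.3516² = 336.78 µm

P80 = 336.8 µm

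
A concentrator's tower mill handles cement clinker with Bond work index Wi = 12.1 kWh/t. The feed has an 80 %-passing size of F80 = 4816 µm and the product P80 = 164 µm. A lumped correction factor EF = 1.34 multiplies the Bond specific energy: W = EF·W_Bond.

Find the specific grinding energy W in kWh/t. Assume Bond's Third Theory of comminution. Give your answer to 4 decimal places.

W = 10 Wi (P80^-0.5 − F80^-0.5)
1/√164 = 0.078087;  1/√4816 = 0.014410
W = 10·12.1·(0.078087 − 0.014410) = 7.7049 kWh/t
W_actual = 1.34 × 7.7049 = 10.3246 kWh/t

W = 10.3246 kWh/t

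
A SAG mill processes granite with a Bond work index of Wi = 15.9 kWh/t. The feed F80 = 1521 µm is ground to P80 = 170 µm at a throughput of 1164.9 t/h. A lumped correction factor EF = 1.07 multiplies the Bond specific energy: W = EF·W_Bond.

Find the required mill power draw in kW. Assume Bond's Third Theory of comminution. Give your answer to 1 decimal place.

W = 10 Wi / √P80 − 10 Wi / √F80
W = 10·15.9·(1/√170 − 1/√1521) = 10·15.9·(0.051055) = 8.1178 kWh/t
W_actual = 1.07 × 8.1178 = 8.6861 kWh/t
P_mill = W·ṁ = 8.6861·1164.9 = 10118.4 kW

P = 10118.4 kW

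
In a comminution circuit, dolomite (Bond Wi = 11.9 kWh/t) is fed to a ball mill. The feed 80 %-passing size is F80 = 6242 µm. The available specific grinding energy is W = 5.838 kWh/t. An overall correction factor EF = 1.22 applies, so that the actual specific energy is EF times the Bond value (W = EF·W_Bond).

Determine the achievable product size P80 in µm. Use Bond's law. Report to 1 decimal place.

W = 10·Wi·(P80^(-½) − F80^(-½))
W_Bond = W / EF = 5.838 / 1.22 = 4.7852 kWh/t
P80^-0.5 = F80^-0.5 + W_Bond/(10 Wi)
  = 4.7852/(10·11.9) + 1/√6242 = 0.040212 + 0.012657 = 0.052869
P80 = (1/0.052869)² = 18.9145² = 357.76 µm

P80 = 357.8 µm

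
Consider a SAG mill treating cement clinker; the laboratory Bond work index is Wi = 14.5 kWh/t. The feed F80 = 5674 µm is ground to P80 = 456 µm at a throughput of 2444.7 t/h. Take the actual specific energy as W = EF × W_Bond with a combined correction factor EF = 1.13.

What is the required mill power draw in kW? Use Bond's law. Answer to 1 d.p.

W = 10 Wi (1/√P80 − 1/√F80)  [Bond]
W = 10·14.5·(1/√456 − 1/√5674) = 10·14.5·(0.033554) = 4.8653 kWh/t
Apply correction: 4.8653 × 1.13 = 5.4978 kWh/t
P_mill = W·ṁ = 5.4978·2444.7 = 13440.4 kW

P = 13440.4 kW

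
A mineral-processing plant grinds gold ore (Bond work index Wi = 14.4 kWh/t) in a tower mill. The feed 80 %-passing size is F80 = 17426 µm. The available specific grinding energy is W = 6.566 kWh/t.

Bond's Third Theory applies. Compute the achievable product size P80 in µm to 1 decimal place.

P80 = 353.7 µm

Bond: W = 10·Wi·(1/√P80 − 1/√F80)
P80^(−½) = W/(10 Wi) + F80^(−½)
  = 6.5660/(10·14.4) + 1/√17426 = 0.045597 + 0.007575 = 0.053173
P80 = (1/0.053173)² = 18.8067² = 353.69 µm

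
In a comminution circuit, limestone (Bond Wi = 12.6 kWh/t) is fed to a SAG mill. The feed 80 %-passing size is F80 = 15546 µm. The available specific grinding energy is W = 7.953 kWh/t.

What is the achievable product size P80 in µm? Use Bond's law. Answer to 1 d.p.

Bond: W = 10·Wi·(1/√P80 − 1/√F80)
⇒ 1/√P80 = W/(10 Wi) + 1/√F80
  = 7.9530/(10·12.6) + 1/√15546 = 0.063119 + 0.008020 = 0.071139
P80 = (1/0.071139)² = 14.0569² = 197.60 µm

P80 = 197.6 µm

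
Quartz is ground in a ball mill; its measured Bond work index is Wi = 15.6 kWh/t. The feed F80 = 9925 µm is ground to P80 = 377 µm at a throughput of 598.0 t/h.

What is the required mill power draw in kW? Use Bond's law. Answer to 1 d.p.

W = 10·Wi·(P80^(-½) − F80^(-½))
W = 10·15.6·(1/√377 − 1/√9925) = 10·15.6·(0.041465) = 6.4685 kWh/t
P = W·T = 6.4685·598.0 = 3868.2 kW

P = 3868.2 kW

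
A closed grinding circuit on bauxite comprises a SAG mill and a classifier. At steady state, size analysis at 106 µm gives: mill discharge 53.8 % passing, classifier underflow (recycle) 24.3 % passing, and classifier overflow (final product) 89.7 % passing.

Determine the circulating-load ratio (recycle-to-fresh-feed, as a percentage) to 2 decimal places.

CL = 121.69 %

Classifier node, passing 106 µm:
d + r·d = r·u + o → r(d−u) = o−d
r = (89.7 − 53.8)/(53.8 − 24.3) = 35.9/29.5 = 1.2169
CL = 100·r = 121.69 %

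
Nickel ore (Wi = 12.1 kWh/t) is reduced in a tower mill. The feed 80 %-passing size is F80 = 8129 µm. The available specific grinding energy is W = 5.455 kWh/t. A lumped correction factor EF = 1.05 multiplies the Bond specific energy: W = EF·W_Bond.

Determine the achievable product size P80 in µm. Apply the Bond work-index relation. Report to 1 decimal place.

P80 = 342.6 µm

Bond: W = 10·Wi·(1/√P80 − 1/√F80)
W_Bond = W / EF = 5.455 / 1.05 = 5.1952 kWh/t
⇒ 1/√P80 = W_Bond/(10 Wi) + 1/√F80
  = 5.1952/(10·12.1) + 1/√8129 = 0.042936 + 0.011091 = 0.054027
P80 = (1/0.054027)² = 18.5092² = 342.59 µm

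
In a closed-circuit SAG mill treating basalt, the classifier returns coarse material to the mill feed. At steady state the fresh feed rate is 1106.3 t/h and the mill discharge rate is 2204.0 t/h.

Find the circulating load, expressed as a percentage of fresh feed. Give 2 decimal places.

CL = 99.22 %

M = F + R at steady state, so:
R = M − F = 2204.0 − 1106.3 = 1097.7 t/h
CL = 100·R/F = 100·1097.7/1106.3 = 99.22 %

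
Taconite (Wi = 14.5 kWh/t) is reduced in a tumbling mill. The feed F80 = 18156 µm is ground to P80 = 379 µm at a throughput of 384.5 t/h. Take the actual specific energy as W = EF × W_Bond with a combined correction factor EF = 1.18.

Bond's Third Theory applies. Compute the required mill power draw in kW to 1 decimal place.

P = 2891.1 kW

W = 10 Wi / √P80 − 10 Wi / √F80
W = 10·14.5·(1/√379 − 1/√18156) = 10·14.5·(0.043945) = 6.3720 kWh/t
With EF = 1.18: W = 6.3720·1.18 = 7.5190 kWh/t
P = W·T = 7.5190·384.5 = 2891.1 kW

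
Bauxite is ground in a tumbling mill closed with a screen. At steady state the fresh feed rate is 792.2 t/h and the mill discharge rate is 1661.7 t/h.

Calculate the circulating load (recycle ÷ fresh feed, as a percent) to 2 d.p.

CL = 109.76 %

Discharge = new feed + return, hence
R = M − F = 1661.7 − 792.2 = 869.5 t/h
CL = 100·R/F = 100·869.5/792.2 = 109.76 %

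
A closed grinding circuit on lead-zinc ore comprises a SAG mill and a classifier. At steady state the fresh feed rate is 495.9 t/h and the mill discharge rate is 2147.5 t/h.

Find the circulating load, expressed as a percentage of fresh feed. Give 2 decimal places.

CL = 333.05 %

Steady state: M = F + R.
R = M − F = 2147.5 − 495.9 = 1651.6 t/h
CL = 100·R/F = 100·1651.6/495.9 = 333.05 %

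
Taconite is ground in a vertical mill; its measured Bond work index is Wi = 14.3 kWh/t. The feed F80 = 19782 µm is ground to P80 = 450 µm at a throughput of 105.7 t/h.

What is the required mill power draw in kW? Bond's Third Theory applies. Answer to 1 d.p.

P = 605.1 kW

W = 10·Wi·[P80^(−½) − F80^(−½)]
W = 10·14.3·(1/√450 − 1/√19782) = 10·14.3·(0.040031) = 5.7244 kWh/t
P = W·T = 5.7244·105.7 = 605.1 kW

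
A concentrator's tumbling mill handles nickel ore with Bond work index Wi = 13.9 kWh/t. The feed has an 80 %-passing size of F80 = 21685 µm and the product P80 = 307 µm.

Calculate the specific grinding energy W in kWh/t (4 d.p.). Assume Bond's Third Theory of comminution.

Bond: W = 10·Wi·(1/√P80 − 1/√F80)
1/√307 = 0.057073;  1/√21685 = 0.006791
W = 10·13.9·(0.057073 − 0.006791) = 6.9892 kWh/t

W = 6.9892 kWh/t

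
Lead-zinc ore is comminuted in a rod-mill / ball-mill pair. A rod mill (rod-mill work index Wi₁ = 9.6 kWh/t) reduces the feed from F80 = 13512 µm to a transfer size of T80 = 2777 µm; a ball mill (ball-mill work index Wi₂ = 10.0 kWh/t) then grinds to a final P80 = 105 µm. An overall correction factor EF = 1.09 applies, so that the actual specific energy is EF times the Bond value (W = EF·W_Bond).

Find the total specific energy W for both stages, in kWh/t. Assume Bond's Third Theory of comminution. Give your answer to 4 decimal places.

W_Bond = 10·Wi·(1/√P₈₀ − 1/√F₈₀)
Stage 1 (13512→2777 µm, Wi₁=9.6): W₁ = 10·9.6·(0.018976 − 0.008603) = 0.9959 kWh/t
Stage 2 (2777→105 µm, Wi₂=10.0): W₂ = 10·10.0·(0.097590 − 0.018976) = 7.8614 kWh/t
W = W₁ + W₂ = 0.9959 + 7.8614 = 8.8572 kWh/t
W_actual = 1.09 × 8.8572 = 9.6544 kWh/t

W = 9.6544 kWh/t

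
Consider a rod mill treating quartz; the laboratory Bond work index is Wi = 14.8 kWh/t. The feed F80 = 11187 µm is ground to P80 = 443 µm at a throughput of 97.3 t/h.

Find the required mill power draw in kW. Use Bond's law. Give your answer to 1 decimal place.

Bond: W = 10·Wi·(1/√P80 − 1/√F80)
W = 10·14.8·(1/√443 − 1/√11187) = 10·14.8·(0.038057) = 5.6324 kWh/t
P = W·T = 5.6324·97.3 = 548.0 kW

P = 548.0 kW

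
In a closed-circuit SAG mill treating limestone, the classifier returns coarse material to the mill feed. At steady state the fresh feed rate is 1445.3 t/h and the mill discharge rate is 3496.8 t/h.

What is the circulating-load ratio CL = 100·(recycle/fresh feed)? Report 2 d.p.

CL = 141.94 %

Steady state: M = F + R.
R = M − F = 3496.8 − 1445.3 = 2051.5 t/h
CL = 100·R/F = 100·2051.5/1445.3 = 141.94 %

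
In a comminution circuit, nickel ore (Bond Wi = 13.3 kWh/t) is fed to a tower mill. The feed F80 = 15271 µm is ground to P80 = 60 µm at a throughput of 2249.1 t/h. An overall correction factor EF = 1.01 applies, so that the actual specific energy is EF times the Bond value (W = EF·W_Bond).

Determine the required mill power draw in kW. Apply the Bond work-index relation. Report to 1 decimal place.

W = 10·Wi·(P80^(-½) − F80^(-½))
W = 10·13.3·(1/√60 − 1/√15271) = 10·13.3·(0.121007) = 16.0940 kWh/t
With EF = 1.01: W = 16.0940·1.01 = 16.2549 kWh/t
Mill draw = 16.2549 × 2249.1 = 36558.9 kW

P = 36558.9 kW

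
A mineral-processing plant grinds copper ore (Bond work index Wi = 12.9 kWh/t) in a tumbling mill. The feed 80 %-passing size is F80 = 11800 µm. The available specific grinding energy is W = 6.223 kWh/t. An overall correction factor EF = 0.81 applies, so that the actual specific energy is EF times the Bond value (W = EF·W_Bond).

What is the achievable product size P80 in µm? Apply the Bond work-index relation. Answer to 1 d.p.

W = 10 Wi / √P80 − 10 Wi / √F80
W_Bond = W / EF = 6.223 / 0.81 = 7.6827 kWh/t
P80^-0.5 = F80^-0.5 + W_Bond/(10 Wi)
  = 7.6827/(10·12.9) + 1/√11800 = 0.059556 + 0.009206 = 0.068762
P80 = (1/0.068762)² = 14.5430² = 211.50 µm

P80 = 211.5 µm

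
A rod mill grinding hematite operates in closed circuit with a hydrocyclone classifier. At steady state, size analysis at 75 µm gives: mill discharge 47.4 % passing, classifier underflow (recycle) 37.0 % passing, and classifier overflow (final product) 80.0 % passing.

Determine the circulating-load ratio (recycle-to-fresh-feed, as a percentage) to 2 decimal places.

CL = 313.46 %

Mass balance on the −75 µm fraction:
(1+r)·d = r·u + o ⇒ r = (o−d)/(d−u)
r = (80.0 − 47.4)/(47.4 − 37.0) = 32.6/10.4 = 3.1346
CL = 100·r = 313.46 %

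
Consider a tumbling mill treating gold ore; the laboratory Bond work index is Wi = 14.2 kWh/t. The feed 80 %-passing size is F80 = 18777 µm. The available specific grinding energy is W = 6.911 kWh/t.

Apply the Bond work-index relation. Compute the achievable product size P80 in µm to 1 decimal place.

P80 = 319.3 µm

W = 10·Wi·(P80^(-½) − F80^(-½))
⇒ 1/√P80 = W/(10 Wi) + 1/√F80
  = 6.9110/(10·14.2) + 1/√18777 = 0.048669 + 0.007298 = 0.055967
P80 = (1/0.055967)² = 17.8678² = 319.26 µm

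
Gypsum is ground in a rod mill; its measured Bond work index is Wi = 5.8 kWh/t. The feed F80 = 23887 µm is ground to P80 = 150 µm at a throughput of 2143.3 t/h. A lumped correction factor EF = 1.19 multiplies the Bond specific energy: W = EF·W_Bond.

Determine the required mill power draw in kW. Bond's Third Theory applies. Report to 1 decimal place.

W = 10 Wi / √P80 − 10 Wi / √F80
W = 10·5.8·(1/√150 − 1/√23887) = 10·5.8·(0.075179) = 4.3604 kWh/t
Corrected W = EF·W_Bond = 1.19·4.3604 = 5.1889 kWh/t
Mill draw = 5.1889 × 2143.3 = 11121.3 kW

P = 11121.3 kW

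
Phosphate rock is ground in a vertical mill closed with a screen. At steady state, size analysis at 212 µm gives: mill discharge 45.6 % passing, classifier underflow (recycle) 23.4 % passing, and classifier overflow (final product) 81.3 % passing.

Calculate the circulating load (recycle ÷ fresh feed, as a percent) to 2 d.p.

Balance %-passing 212 µm (r = R/F):
r = (o − d)/(d − u)
r = (81.3 − 45.6)/(45.6 − 23.4) = 35.7/22.2 = 1.6081
CL = 100·r = 160.81 %

CL = 160.81 %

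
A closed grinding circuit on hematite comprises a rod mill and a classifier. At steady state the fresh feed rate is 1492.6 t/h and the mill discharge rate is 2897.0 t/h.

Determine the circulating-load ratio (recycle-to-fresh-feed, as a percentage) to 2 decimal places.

CL = 94.09 %

Mill node: discharge = fresh + recycle.
R = M − F = 2897.0 − 1492.6 = 1404.4 t/h
CL = 100·R/F = 100·1404.4/1492.6 = 94.09 %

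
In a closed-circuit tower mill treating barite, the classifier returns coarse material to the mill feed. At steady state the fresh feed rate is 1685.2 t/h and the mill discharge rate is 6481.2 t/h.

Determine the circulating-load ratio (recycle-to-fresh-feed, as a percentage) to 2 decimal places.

CL = 284.60 %

M = F + R at steady state, so:
R = M − F = 6481.2 − 1685.2 = 4796.0 t/h
CL = 100·R/F = 100·4796.0/1685.2 = 284.60 %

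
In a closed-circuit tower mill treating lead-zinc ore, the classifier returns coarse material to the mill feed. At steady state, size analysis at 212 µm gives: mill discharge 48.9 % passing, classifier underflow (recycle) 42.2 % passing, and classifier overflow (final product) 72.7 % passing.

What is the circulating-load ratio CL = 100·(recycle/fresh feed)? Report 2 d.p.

CL = 355.22 %

Balance %-passing 212 µm (r = R/F):
r = (o − d)/(d − u)
r = (72.7 − 48.9)/(48.9 − 42.2) = 23.8/6.7 = 3.5522
CL = 100·r = 355.22 %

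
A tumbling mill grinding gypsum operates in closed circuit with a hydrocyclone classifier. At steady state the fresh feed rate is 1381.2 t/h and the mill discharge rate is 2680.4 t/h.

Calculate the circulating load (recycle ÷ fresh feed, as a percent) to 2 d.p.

Steady state: M = F + R.
R = M − F = 2680.4 − 1381.2 = 1299.2 t/h
CL = 100·R/F = 100·1299.2/1381.2 = 94.06 %

CL = 94.06 %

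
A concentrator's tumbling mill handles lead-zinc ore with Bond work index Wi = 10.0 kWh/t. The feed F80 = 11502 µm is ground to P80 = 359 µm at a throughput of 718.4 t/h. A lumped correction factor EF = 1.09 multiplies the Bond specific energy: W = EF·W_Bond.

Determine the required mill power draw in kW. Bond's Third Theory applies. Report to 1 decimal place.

P = 3402.7 kW

Bond: W = 10·Wi·(1/√P80 − 1/√F80)
W = 10·10.0·(1/√359 − 1/√11502) = 10·10.0·(0.043454) = 4.3454 kWh/t
Apply correction: 4.3454 × 1.09 = 4.7365 kWh/t
P_mill = W·ṁ = 4.7365·718.4 = 3402.7 kW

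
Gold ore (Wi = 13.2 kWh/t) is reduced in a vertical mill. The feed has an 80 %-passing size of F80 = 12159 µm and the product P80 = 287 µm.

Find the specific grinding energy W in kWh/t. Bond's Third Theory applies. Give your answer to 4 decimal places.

W = 6.5946 kWh/t

Bond:  W = 10 Wi (1/√P − 1/√F)
1/√287 = 0.059028;  1/√12159 = 0.009069
W = 10·13.2·(0.059028 − 0.009069) = 6.5946 kWh/t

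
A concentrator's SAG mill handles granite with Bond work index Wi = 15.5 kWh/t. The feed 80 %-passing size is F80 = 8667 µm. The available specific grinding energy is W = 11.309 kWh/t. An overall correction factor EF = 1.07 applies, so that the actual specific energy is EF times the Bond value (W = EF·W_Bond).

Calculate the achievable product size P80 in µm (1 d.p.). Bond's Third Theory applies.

P80 = 160.5 µm

W = 10 Wi (P80^-0.5 − F80^-0.5)
W_Bond = W / EF = 11.309 / 1.07 = 10.5692 kWh/t
P80^-0.5 = F80^-0.5 + W_Bond/(10 Wi)
  = 10.5692/(10·15.5) + 1/√8667 = 0.068188 + 0.010742 = 0.078930
P80 = (1/0.078930)² = 12.6695² = 160.52 µm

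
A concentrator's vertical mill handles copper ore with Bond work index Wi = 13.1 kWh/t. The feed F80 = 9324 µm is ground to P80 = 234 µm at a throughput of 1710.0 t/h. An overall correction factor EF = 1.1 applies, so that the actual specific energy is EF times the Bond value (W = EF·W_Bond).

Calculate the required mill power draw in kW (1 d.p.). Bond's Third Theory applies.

P = 13556.5 kW

W = 10 Wi (P80^-0.5 − F80^-0.5)
W = 10·13.1·(1/√234 − 1/√9324) = 10·13.1·(0.055016) = 7.2071 kWh/t
W_actual = 1.1 × 7.2071 = 7.9278 kWh/t
Power = W × throughput = 7.9278 kWh/t × 1710.0 t/h = 13556.5 kW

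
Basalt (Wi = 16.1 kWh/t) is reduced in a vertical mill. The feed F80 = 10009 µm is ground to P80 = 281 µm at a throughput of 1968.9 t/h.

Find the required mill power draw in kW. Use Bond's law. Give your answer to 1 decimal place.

P = 15741.7 kW

W_Bond = 10·Wi·(1/√P₈₀ − 1/√F₈₀)
W = 10·16.1·(1/√281 − 1/√10009) = 10·16.1·(0.049659) = 7.9952 kWh/t
Mill draw = 7.9952 × 1968.9 = 15741.7 kW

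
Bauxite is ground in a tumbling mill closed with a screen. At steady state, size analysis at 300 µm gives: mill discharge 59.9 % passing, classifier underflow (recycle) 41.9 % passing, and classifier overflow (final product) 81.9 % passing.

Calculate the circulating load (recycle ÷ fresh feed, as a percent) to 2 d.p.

Mass balance on the −300 µm fraction:
(1+r)d = ru + o → r = (o−d)/(d−u)
r = (81.9 − 59.9)/(59.9 − 41.9) = 22.0/18.0 = 1.2222
CL = 100·r = 122.22 %

CL = 122.22 %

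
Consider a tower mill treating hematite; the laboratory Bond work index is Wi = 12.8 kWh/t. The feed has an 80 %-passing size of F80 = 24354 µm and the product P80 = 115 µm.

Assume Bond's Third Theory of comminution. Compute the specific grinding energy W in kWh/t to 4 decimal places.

W = 11.1159 kWh/t

W = 10 Wi (1/√P80 − 1/√F80)  [Bond]
1/√115 = 0.093250;  1/√24354 = 0.006408
W = 10·12.8·(0.093250 − 0.006408) = 11.1159 kWh/t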